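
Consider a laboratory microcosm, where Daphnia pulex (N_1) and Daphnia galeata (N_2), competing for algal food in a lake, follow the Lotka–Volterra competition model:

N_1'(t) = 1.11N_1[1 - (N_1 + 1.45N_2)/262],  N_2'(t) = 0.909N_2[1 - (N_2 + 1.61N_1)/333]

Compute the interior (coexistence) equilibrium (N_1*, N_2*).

N_1* ≈ 165, N_2* ≈ 66.6

Setting both brackets to zero gives the nullclines N_1 + 1.45N_2 = 262 and 1.61N_1 + N_2 = 333.
Substituting N_2 = 333 - 1.61N_1 into the first: N_1(1 - 1.45·1.61) = 262 - 1.45·333.
So N_1* = -221/-1.33 = 165, and then N_2* = 333 - 1.61·165 = 66.6.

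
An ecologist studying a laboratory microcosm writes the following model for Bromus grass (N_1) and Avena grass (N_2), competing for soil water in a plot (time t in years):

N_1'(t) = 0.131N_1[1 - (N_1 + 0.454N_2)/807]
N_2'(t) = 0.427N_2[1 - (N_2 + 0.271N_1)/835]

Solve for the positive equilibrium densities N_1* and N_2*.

N_1* ≈ 488, N_2* ≈ 703

Setting both brackets to zero gives the nullclines N_1 + 0.454N_2 = 807 and 0.271N_1 + N_2 = 835.
Substituting N_2 = 835 - 0.271N_1 into the first: N_1(1 - 0.454·0.271) = 807 - 0.454·835.
So N_1* = 428/0.877 = 488, and then N_2* = 835 - 0.271·488 = 703.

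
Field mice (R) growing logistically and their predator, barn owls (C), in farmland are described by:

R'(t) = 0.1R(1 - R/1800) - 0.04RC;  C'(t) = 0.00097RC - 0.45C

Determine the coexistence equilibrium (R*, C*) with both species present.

From dC/dt = 0 with C > 0: 0.00097R* = 0.45, so R* = 464.
Substitute into dR/dt = 0: 0.1(1 - 464/1800) = 0.04C*.
The bracket is 0.742, giving C* = 0.0742/0.04 = 1.86.

R* ≈ 464, C* ≈ 1.86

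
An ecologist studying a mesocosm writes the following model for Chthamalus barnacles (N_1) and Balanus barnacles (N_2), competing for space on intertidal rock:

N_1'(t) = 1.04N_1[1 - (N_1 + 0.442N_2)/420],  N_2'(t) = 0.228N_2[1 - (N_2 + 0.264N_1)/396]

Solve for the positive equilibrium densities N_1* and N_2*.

N_1* ≈ 277, N_2* ≈ 323

Setting both brackets to zero gives the nullclines N_1 + 0.442N_2 = 420 and 0.264N_1 + N_2 = 396.
Substituting N_2 = 396 - 0.264N_1 into the first: N_1(1 - 0.442·0.264) = 420 - 0.442·396.
So N_1* = 245/0.883 = 277, and then N_2* = 396 - 0.264·277 = 323.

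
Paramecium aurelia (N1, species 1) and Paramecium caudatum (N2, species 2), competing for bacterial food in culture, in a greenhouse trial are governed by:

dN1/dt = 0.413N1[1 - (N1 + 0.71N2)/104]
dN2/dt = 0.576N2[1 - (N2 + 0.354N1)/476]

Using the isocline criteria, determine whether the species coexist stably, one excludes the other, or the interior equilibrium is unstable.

species 2 excludes species 1

Compare the nullcline intercepts: K1/α12 = 104/0.71 = 146 < K2 = 476; K2/α21 = 476/0.354 = 1340 > K1 = 104.
Since the inequalities point opposite ways, species 2 can invade but species 1 cannot.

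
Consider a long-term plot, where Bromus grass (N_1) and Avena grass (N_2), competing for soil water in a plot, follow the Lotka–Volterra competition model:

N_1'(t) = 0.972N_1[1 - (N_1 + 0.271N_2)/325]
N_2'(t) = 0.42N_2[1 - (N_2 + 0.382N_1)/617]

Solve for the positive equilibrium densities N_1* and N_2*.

Setting both brackets to zero gives the nullclines N_1 + 0.271N_2 = 325 and 0.382N_1 + N_2 = 617.
Substituting N_2 = 617 - 0.382N_1 into the first: N_1(1 - 0.271·0.382) = 325 - 0.271·617.
So N_1* = 158/0.896 = 176, and then N_2* = 617 - 0.382·176 = 550.

N_1* ≈ 176, N_2* ≈ 550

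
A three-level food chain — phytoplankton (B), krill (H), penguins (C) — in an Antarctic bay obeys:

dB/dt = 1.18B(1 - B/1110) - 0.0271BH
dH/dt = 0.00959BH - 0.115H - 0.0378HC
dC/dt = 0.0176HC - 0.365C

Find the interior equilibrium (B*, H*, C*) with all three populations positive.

From dC/dt = 0: 0.0176H* = 0.365, so H* = 20.7.
From dB/dt = 0: 1.18(1 - B*/1110) = 0.0271·20.7, giving B* = 1110·(1 - 0.476) = 581.
From dH/dt = 0: 0.00959·581 - 0.115 = 0.0378C*, so C* = 5.46/0.0378 = 144.

B* ≈ 581, H* ≈ 20.7, C* ≈ 144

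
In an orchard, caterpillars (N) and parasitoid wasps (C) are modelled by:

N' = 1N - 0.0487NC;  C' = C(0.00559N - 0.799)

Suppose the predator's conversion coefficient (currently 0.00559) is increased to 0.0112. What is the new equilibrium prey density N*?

At the interior fixed point, setting dC/dt = 0 with C > 0 fixes N* = (predator death rate)/(NC coefficient) — independent of the other coefficients.
With the change, N* = 0.799/0.0112 = 71.3; it falls from 143.

N* ≈ 71.3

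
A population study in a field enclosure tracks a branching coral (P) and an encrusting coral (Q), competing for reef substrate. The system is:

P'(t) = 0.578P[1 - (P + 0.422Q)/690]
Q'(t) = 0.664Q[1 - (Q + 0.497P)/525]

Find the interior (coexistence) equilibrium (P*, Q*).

Setting both brackets to zero gives the nullclines P + 0.422Q = 690 and 0.497P + Q = 525.
Substituting Q = 525 - 0.497P into the first: P(1 - 0.422·0.497) = 690 - 0.422·525.
So P* = 468/0.79 = 593, and then Q* = 525 - 0.497·593 = 230.

P* ≈ 593, Q* ≈ 230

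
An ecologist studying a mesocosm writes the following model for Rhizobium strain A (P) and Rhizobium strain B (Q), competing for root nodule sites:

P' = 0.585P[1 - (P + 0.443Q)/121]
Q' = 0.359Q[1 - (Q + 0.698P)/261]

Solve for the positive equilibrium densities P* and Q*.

P* ≈ 7.78, Q* ≈ 256

Setting both brackets to zero gives the nullclines P + 0.443Q = 121 and 0.698P + Q = 261.
Substituting Q = 261 - 0.698P into the first: P(1 - 0.443·0.698) = 121 - 0.443·261.
So P* = 5.38/0.691 = 7.78, and then Q* = 261 - 0.698·7.78 = 256.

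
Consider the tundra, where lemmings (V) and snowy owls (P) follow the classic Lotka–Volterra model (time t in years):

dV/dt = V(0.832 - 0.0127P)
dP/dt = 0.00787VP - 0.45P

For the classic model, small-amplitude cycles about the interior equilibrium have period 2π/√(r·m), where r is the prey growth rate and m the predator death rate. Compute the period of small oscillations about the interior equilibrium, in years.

Here r = 0.832 and m = 0.45, so r·m = 0.374.
ω = √0.374 = 0.612 per year, hence T = 2π/ω ≈ 10.3 years.

T ≈ 10.3 years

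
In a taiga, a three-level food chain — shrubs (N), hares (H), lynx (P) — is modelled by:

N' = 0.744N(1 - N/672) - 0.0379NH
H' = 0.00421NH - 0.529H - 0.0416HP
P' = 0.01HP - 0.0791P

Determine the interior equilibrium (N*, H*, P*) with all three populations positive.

N* ≈ 401, H* ≈ 7.91, P* ≈ 27.9

From dP/dt = 0: 0.01H* = 0.0791, so H* = 7.91.
From dN/dt = 0: 0.744(1 - N*/672) = 0.0379·7.91, giving N* = 672·(1 - 0.403) = 401.
From dH/dt = 0: 0.00421·401 - 0.529 = 0.0416P*, so P* = 1.16/0.0416 = 27.9.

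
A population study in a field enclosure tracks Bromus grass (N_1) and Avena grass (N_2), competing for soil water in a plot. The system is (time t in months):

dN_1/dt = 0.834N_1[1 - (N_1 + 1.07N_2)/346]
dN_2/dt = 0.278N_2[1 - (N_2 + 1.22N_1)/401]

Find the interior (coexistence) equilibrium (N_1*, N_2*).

Setting both brackets to zero gives the nullclines N_1 + 1.07N_2 = 346 and 1.22N_1 + N_2 = 401.
Substituting N_2 = 401 - 1.22N_1 into the first: N_1(1 - 1.07·1.22) = 346 - 1.07·401.
So N_1* = -83.1/-0.305 = 272, and then N_2* = 401 - 1.22·272 = 69.2.

N_1* ≈ 272, N_2* ≈ 69.2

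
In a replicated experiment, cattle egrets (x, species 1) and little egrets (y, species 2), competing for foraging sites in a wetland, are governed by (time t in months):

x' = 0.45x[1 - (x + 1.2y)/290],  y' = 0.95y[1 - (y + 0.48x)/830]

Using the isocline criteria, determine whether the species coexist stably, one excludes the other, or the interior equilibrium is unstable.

species 2 excludes species 1

Compare the nullcline intercepts: K1/α12 = 290/1.2 = 242 < K2 = 830; K2/α21 = 830/0.48 = 1730 > K1 = 290.
Since the inequalities point opposite ways, species 2 can invade but species 1 cannot.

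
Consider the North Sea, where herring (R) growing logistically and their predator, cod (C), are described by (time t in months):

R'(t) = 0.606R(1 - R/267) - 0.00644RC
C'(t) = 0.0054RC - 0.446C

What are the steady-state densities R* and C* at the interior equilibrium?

R* ≈ 82.6, C* ≈ 65

From dC/dt = 0 with C > 0: 0.0054R* = 0.446, so R* = 82.6.
Substitute into dR/dt = 0: 0.606(1 - 82.6/267) = 0.00644C*.
The bracket is 0.691, giving C* = 0.419/0.00644 = 65.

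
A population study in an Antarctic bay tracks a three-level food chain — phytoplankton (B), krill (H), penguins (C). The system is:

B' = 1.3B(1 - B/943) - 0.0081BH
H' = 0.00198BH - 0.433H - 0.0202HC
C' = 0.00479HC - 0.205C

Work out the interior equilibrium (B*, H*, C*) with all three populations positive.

From dC/dt = 0: 0.00479H* = 0.205, so H* = 42.8.
From dB/dt = 0: 1.3(1 - B*/943) = 0.0081·42.8, giving B* = 943·(1 - 0.267) = 692.
From dH/dt = 0: 0.00198·692 - 0.433 = 0.0202C*, so C* = 0.936/0.0202 = 46.3.

B* ≈ 692, H* ≈ 42.8, C* ≈ 46.3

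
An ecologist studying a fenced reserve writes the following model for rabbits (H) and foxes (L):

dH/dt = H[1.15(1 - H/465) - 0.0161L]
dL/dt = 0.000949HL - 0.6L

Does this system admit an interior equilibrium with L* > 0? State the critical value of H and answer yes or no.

Threshold H = 632; K < 632, so no, the predator goes extinct.

The predator equation gives dL/dt > 0 only when H > 0.6/0.000949 = 632.
Without the predator, H → K = 465. Since 465 < 632, the predator cannot invade.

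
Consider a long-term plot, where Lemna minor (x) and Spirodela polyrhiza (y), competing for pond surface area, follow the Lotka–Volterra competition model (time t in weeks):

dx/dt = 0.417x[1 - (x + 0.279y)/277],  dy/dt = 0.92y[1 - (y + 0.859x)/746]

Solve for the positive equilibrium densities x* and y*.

Setting both brackets to zero gives the nullclines x + 0.279y = 277 and 0.859x + y = 746.
Substituting y = 746 - 0.859x into the first: x(1 - 0.279·0.859) = 277 - 0.279·746.
So x* = 68.9/0.76 = 90.6, and then y* = 746 - 0.859·90.6 = 668.

x* ≈ 90.6, y* ≈ 668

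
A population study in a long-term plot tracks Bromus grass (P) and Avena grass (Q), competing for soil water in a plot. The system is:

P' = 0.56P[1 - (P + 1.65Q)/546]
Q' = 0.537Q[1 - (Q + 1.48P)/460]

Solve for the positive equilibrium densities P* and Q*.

P* ≈ 148, Q* ≈ 241

Setting both brackets to zero gives the nullclines P + 1.65Q = 546 and 1.48P + Q = 460.
Substituting Q = 460 - 1.48P into the first: P(1 - 1.65·1.48) = 546 - 1.65·460.
So P* = -213/-1.44 = 148, and then Q* = 460 - 1.48·148 = 241.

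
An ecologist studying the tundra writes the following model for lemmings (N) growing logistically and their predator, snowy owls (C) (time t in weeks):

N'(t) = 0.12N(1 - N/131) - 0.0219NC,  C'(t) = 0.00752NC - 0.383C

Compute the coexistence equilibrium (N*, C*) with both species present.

From dC/dt = 0 with C > 0: 0.00752N* = 0.383, so N* = 50.9.
Substitute into dN/dt = 0: 0.12(1 - 50.9/131) = 0.0219C*.
The bracket is 0.611, giving C* = 0.0733/0.0219 = 3.35.

N* ≈ 50.9, C* ≈ 3.35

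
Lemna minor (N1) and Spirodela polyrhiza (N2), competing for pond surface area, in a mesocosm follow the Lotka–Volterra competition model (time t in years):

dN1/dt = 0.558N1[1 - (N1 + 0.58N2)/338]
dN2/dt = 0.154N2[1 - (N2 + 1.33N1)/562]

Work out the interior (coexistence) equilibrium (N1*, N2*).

N1* ≈ 52.7, N2* ≈ 492

Setting both brackets to zero gives the nullclines N1 + 0.58N2 = 338 and 1.33N1 + N2 = 562.
Substituting N2 = 562 - 1.33N1 into the first: N1(1 - 0.58·1.33) = 338 - 0.58·562.
So N1* = 12/0.229 = 52.7, and then N2* = 562 - 1.33·52.7 = 492.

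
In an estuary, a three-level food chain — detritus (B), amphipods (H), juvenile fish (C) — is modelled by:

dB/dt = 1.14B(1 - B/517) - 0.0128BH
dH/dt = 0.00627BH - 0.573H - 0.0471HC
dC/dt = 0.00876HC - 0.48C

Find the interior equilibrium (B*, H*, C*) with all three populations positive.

B* ≈ 199, H* ≈ 54.8, C* ≈ 14.3

From dC/dt = 0: 0.00876H* = 0.48, so H* = 54.8.
From dB/dt = 0: 1.14(1 - B*/517) = 0.0128·54.8, giving B* = 517·(1 - 0.615) = 199.
From dH/dt = 0: 0.00627·199 - 0.573 = 0.0471C*, so C* = 0.674/0.0471 = 14.3.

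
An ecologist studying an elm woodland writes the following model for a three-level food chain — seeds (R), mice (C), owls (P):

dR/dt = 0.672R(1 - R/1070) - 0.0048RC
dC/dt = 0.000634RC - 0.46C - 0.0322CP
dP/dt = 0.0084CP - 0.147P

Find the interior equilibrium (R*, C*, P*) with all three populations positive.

From dP/dt = 0: 0.0084C* = 0.147, so C* = 17.5.
From dR/dt = 0: 0.672(1 - R*/1070) = 0.0048·17.5, giving R* = 1070·(1 - 0.125) = 936.
From dC/dt = 0: 0.000634·936 - 0.46 = 0.0322P*, so P* = 0.134/0.0322 = 4.15.

R* ≈ 936, C* ≈ 17.5, P* ≈ 4.15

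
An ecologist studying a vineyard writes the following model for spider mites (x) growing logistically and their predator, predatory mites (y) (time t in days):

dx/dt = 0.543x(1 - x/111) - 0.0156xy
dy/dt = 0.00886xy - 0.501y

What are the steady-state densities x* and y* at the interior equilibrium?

From dy/dt = 0 with y > 0: 0.00886x* = 0.501, so x* = 56.5.
Substitute into dx/dt = 0: 0.543(1 - 56.5/111) = 0.0156y*.
The bracket is 0.491, giving y* = 0.266/0.0156 = 17.1.

x* ≈ 56.5, y* ≈ 17.1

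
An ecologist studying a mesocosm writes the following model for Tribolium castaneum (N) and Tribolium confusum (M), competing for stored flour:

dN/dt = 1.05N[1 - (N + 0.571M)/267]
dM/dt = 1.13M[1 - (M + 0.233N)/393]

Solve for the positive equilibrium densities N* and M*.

Setting both brackets to zero gives the nullclines N + 0.571M = 267 and 0.233N + M = 393.
Substituting M = 393 - 0.233N into the first: N(1 - 0.571·0.233) = 267 - 0.571·393.
So N* = 42.6/0.867 = 49.1, and then M* = 393 - 0.233·49.1 = 382.

N* ≈ 49.1, M* ≈ 382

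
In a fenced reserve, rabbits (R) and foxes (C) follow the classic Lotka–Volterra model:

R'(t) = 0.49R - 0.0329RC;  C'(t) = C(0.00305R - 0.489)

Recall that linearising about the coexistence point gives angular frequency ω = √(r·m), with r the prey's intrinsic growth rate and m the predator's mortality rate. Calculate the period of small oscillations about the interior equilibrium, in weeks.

Here r = 0.49 and m = 0.489, so r·m = 0.24.
ω = √0.24 = 0.489 per week, hence T = 2π/ω ≈ 12.8 weeks.

T ≈ 12.8 weeks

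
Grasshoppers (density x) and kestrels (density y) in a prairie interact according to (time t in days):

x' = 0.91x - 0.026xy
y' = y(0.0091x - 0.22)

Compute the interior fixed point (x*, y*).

Set dy/dt = 0 with y > 0: 0.0091x - 0.22 = 0, so x* = 0.22/0.0091 = 24.2.
Set dx/dt = 0 with x > 0: 0.91 - 0.026y = 0, so y* = 0.91/0.026 = 35.

x* ≈ 24.2, y* ≈ 35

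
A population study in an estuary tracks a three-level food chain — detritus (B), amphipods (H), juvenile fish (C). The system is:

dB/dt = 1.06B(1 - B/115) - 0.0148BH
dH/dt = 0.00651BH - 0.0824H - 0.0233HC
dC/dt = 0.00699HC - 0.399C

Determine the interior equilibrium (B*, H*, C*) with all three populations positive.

From dC/dt = 0: 0.00699H* = 0.399, so H* = 57.1.
From dB/dt = 0: 1.06(1 - B*/115) = 0.0148·57.1, giving B* = 115·(1 - 0.797) = 23.3.
From dH/dt = 0: 0.00651·23.3 - 0.0824 = 0.0233C*, so C* = 0.0696/0.0233 = 2.99.

B* ≈ 23.3, H* ≈ 57.1, C* ≈ 2.99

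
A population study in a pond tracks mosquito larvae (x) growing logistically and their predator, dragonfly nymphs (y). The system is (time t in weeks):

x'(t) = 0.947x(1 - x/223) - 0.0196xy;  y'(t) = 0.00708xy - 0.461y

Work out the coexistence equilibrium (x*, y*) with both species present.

From dy/dt = 0 with y > 0: 0.00708x* = 0.461, so x* = 65.1.
Substitute into dx/dt = 0: 0.947(1 - 65.1/223) = 0.0196y*.
The bracket is 0.708, giving y* = 0.67/0.0196 = 34.2.

x* ≈ 65.1, y* ≈ 34.2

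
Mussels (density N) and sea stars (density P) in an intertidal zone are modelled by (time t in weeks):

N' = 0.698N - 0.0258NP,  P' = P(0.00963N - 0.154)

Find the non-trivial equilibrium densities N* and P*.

Set dP/dt = 0 with P > 0: 0.00963N - 0.154 = 0, so N* = 0.154/0.00963 = 16.
Set dN/dt = 0 with N > 0: 0.698 - 0.0258P = 0, so P* = 0.698/0.0258 = 27.1.

N* ≈ 16, P* ≈ 27.1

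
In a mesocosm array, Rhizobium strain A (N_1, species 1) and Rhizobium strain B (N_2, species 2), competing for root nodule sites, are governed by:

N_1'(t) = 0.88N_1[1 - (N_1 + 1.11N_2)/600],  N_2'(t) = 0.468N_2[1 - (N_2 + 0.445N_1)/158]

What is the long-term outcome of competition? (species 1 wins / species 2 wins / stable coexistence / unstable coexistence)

Compare the nullcline intercepts: K1/α12 = 600/1.11 = 541 > K2 = 158; K2/α21 = 158/0.445 = 355 < K1 = 600.
Since the inequalities point opposite ways, species 1 can invade but species 2 cannot.

species 1 excludes species 2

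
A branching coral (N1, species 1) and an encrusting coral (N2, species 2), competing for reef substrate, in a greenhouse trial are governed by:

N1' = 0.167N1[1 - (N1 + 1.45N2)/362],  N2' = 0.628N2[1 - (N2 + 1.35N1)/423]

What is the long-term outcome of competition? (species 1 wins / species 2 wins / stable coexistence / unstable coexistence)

Compare the nullcline intercepts: K1/α12 = 362/1.45 = 250 < K2 = 423; K2/α21 = 423/1.35 = 313 < K1 = 362.
Since both are reversed, neither can invade when rare; the interior point is a saddle.

unstable coexistence (outcome depends on initial conditions)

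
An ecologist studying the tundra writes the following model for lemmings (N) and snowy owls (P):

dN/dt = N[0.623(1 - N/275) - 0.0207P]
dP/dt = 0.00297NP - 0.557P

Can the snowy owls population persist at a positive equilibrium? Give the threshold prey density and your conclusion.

Threshold N = 188; K > 188, so yes, the predator persists.

The predator equation gives dP/dt > 0 only when N > 0.557/0.00297 = 188.
Without the predator, N → K = 275. Since 275 > 188, the predator can invade and persist.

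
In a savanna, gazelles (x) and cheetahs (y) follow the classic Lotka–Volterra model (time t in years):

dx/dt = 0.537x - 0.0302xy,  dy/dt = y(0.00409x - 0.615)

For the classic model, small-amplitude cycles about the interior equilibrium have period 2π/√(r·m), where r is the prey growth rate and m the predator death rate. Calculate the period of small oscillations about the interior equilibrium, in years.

Here r = 0.537 and m = 0.615, so r·m = 0.33.
ω = √0.33 = 0.575 per year, hence T = 2π/ω ≈ 10.9 years.

T ≈ 10.9 years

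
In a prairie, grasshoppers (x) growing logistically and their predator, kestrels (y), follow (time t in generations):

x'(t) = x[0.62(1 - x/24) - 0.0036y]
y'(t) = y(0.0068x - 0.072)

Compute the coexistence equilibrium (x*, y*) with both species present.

x* ≈ 10.6, y* ≈ 96.2

From dy/dt = 0 with y > 0: 0.0068x* = 0.072, so x* = 10.6.
Substitute into dx/dt = 0: 0.62(1 - 10.6/24) = 0.0036y*.
The bracket is 0.559, giving y* = 0.346/0.0036 = 96.2.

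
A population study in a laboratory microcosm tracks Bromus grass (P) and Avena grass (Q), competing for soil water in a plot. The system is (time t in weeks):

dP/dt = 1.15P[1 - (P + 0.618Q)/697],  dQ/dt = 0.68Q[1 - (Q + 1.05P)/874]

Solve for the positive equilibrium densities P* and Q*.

P* ≈ 447, Q* ≈ 405

Setting both brackets to zero gives the nullclines P + 0.618Q = 697 and 1.05P + Q = 874.
Substituting Q = 874 - 1.05P into the first: P(1 - 0.618·1.05) = 697 - 0.618·874.
So P* = 157/0.351 = 447, and then Q* = 874 - 1.05·447 = 405.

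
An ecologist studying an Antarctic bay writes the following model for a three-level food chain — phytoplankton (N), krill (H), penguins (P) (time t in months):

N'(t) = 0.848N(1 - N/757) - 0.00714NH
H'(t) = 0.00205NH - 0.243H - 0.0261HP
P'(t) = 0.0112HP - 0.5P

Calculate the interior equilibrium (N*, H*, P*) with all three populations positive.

From dP/dt = 0: 0.0112H* = 0.5, so H* = 44.6.
From dN/dt = 0: 0.848(1 - N*/757) = 0.00714·44.6, giving N* = 757·(1 - 0.376) = 472.
From dH/dt = 0: 0.00205·472 - 0.243 = 0.0261P*, so P* = 0.726/0.0261 = 27.8.

N* ≈ 472, H* ≈ 44.6, P* ≈ 27.8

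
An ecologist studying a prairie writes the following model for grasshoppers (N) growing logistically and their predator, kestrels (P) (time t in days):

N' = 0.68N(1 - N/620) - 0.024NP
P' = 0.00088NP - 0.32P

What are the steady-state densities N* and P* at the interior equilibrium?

From dP/dt = 0 with P > 0: 0.00088N* = 0.32, so N* = 364.
Substitute into dN/dt = 0: 0.68(1 - 364/620) = 0.024P*.
The bracket is 0.413, giving P* = 0.281/0.024 = 11.7.

N* ≈ 364, P* ≈ 11.7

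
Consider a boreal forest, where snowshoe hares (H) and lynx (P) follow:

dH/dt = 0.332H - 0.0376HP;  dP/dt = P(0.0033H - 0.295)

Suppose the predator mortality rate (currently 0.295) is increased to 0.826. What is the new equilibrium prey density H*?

At the interior fixed point, setting dP/dt = 0 with P > 0 fixes H* = (predator death rate)/(HP coefficient) — independent of the other coefficients.
With the change, H* = 0.826/0.0033 = 250; it rises from 89.4.

H* ≈ 250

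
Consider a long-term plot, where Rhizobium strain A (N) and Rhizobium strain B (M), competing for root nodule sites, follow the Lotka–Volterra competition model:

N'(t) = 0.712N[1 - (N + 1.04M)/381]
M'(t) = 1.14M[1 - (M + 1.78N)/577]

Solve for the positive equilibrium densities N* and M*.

N* ≈ 257, M* ≈ 119

Setting both brackets to zero gives the nullclines N + 1.04M = 381 and 1.78N + M = 577.
Substituting M = 577 - 1.78N into the first: N(1 - 1.04·1.78) = 381 - 1.04·577.
So N* = -219/-0.851 = 257, and then M* = 577 - 1.78·257 = 119.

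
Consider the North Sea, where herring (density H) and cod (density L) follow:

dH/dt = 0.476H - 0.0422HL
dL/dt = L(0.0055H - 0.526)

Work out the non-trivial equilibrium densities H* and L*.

Set dL/dt = 0 with L > 0: 0.0055H - 0.526 = 0, so H* = 0.526/0.0055 = 95.6.
Set dH/dt = 0 with H > 0: 0.476 - 0.0422L = 0, so L* = 0.476/0.0422 = 11.3.

H* ≈ 95.6, L* ≈ 11.3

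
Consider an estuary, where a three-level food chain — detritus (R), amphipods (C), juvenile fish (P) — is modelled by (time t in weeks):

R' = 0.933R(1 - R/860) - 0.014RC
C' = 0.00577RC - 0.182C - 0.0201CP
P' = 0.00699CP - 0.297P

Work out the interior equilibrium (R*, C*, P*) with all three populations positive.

From dP/dt = 0: 0.00699C* = 0.297, so C* = 42.5.
From dR/dt = 0: 0.933(1 - R*/860) = 0.014·42.5, giving R* = 860·(1 - 0.638) = 312.
From dC/dt = 0: 0.00577·312 - 0.182 = 0.0201P*, so P* = 1.62/0.0201 = 80.4.

R* ≈ 312, C* ≈ 42.5, P* ≈ 80.4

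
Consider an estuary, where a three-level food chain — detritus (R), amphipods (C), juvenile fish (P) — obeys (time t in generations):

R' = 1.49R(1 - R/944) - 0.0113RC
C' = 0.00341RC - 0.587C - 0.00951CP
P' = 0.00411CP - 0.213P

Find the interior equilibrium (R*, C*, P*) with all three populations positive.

From dP/dt = 0: 0.00411C* = 0.213, so C* = 51.8.
From dR/dt = 0: 1.49(1 - R*/944) = 0.0113·51.8, giving R* = 944·(1 - 0.393) = 573.
From dC/dt = 0: 0.00341·573 - 0.587 = 0.00951P*, so P* = 1.37/0.00951 = 144.

R* ≈ 573, C* ≈ 51.8, P* ≈ 144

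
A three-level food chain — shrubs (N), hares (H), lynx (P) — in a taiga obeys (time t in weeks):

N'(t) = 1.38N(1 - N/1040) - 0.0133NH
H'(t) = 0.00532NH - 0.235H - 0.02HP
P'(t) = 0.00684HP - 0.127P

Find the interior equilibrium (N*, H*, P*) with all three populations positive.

From dP/dt = 0: 0.00684H* = 0.127, so H* = 18.6.
From dN/dt = 0: 1.38(1 - N*/1040) = 0.0133·18.6, giving N* = 1040·(1 - 0.179) = 854.
From dH/dt = 0: 0.00532·854 - 0.235 = 0.02P*, so P* = 4.31/0.02 = 215.

N* ≈ 854, H* ≈ 18.6, P* ≈ 215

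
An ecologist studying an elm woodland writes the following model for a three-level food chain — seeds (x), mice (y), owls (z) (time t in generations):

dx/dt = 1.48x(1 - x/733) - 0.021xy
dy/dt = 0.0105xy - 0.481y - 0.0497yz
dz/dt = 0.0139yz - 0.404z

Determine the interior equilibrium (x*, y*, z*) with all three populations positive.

x* ≈ 431, y* ≈ 29.1, z* ≈ 81.3

From dz/dt = 0: 0.0139y* = 0.404, so y* = 29.1.
From dx/dt = 0: 1.48(1 - x*/733) = 0.021·29.1, giving x* = 733·(1 - 0.412) = 431.
From dy/dt = 0: 0.0105·431 - 0.481 = 0.0497z*, so z* = 4.04/0.0497 = 81.3.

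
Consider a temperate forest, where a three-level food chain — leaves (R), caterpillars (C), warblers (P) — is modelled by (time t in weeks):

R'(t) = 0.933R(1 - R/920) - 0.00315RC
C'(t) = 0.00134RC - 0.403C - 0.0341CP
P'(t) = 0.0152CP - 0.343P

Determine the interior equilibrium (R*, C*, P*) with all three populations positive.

From dP/dt = 0: 0.0152C* = 0.343, so C* = 22.6.
From dR/dt = 0: 0.933(1 - R*/920) = 0.00315·22.6, giving R* = 920·(1 - 0.0762) = 850.
From dC/dt = 0: 0.00134·850 - 0.403 = 0.0341P*, so P* = 0.736/0.0341 = 21.6.

R* ≈ 850, C* ≈ 22.6, P* ≈ 21.6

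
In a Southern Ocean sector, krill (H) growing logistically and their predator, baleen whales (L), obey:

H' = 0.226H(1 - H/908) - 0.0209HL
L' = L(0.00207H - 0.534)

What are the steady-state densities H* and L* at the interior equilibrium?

From dL/dt = 0 with L > 0: 0.00207H* = 0.534, so H* = 258.
Substitute into dH/dt = 0: 0.226(1 - 258/908) = 0.0209L*.
The bracket is 0.716, giving L* = 0.162/0.0209 = 7.74.

H* ≈ 258, L* ≈ 7.74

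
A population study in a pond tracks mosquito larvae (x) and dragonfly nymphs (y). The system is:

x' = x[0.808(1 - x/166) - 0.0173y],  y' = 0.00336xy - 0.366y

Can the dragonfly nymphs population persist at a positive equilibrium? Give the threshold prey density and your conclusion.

The predator equation gives dy/dt > 0 only when x > 0.366/0.00336 = 109.
Without the predator, x → K = 166. Since 166 > 109, the predator can invade and persist.

Threshold x = 109; K > 109, so yes, the predator persists.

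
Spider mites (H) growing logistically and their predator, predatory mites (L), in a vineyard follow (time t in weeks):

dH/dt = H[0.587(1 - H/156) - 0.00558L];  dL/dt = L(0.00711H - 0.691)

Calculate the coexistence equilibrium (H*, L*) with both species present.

From dL/dt = 0 with L > 0: 0.00711H* = 0.691, so H* = 97.2.
Substitute into dH/dt = 0: 0.587(1 - 97.2/156) = 0.00558L*.
The bracket is 0.377, giving L* = 0.221/0.00558 = 39.7.

H* ≈ 97.2, L* ≈ 39.7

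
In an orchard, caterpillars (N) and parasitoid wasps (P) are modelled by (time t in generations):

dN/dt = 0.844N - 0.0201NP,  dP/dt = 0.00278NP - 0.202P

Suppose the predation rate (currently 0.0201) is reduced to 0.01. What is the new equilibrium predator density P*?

At the interior fixed point, setting dN/dt = 0 with N > 0 fixes P* = (prey growth rate)/(NP coefficient) — independent of the other coefficients.
With the change, P* = 0.844/0.01 = 84.4; it rises from 42.

P* ≈ 84.4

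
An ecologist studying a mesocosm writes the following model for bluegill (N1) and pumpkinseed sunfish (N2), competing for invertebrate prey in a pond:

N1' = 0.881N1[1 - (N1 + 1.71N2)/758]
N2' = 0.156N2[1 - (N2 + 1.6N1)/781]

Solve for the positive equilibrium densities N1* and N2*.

N1* ≈ 333, N2* ≈ 249

Setting both brackets to zero gives the nullclines N1 + 1.71N2 = 758 and 1.6N1 + N2 = 781.
Substituting N2 = 781 - 1.6N1 into the first: N1(1 - 1.71·1.6) = 758 - 1.71·781.
So N1* = -578/-1.74 = 333, and then N2* = 781 - 1.6·333 = 249.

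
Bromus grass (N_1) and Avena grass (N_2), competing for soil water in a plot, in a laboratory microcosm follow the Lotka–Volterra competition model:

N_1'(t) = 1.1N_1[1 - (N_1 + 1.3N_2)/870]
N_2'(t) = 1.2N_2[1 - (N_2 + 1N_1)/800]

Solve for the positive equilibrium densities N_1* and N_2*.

N_1* ≈ 567, N_2* ≈ 233

Setting both brackets to zero gives the nullclines N_1 + 1.3N_2 = 870 and 1N_1 + N_2 = 800.
Substituting N_2 = 800 - 1N_1 into the first: N_1(1 - 1.3·1) = 870 - 1.3·800.
So N_1* = -170/-0.3 = 567, and then N_2* = 800 - 1·567 = 233.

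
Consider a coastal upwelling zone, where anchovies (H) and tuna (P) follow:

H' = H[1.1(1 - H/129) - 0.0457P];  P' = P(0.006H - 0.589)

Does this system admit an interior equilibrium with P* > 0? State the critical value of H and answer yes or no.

The predator equation gives dP/dt > 0 only when H > 0.589/0.006 = 98.2.
Without the predator, H → K = 129. Since 129 > 98.2, the predator can invade and persist.

Threshold H = 98.2; K > 98.2, so yes, the predator persists.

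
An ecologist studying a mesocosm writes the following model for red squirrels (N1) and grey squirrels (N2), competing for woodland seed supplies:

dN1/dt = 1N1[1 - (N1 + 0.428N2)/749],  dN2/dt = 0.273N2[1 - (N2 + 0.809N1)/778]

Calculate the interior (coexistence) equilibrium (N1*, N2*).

Setting both brackets to zero gives the nullclines N1 + 0.428N2 = 749 and 0.809N1 + N2 = 778.
Substituting N2 = 778 - 0.809N1 into the first: N1(1 - 0.428·0.809) = 749 - 0.428·778.
So N1* = 416/0.654 = 636, and then N2* = 778 - 0.809·636 = 263.

N1* ≈ 636, N2* ≈ 263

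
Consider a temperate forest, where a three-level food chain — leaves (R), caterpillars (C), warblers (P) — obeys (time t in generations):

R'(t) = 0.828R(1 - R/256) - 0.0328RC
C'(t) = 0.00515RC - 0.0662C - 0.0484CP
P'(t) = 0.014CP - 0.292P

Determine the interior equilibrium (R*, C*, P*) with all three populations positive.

R* ≈ 44.5, C* ≈ 20.9, P* ≈ 3.37

From dP/dt = 0: 0.014C* = 0.292, so C* = 20.9.
From dR/dt = 0: 0.828(1 - R*/256) = 0.0328·20.9, giving R* = 256·(1 - 0.826) = 44.5.
From dC/dt = 0: 0.00515·44.5 - 0.0662 = 0.0484P*, so P* = 0.163/0.0484 = 3.37.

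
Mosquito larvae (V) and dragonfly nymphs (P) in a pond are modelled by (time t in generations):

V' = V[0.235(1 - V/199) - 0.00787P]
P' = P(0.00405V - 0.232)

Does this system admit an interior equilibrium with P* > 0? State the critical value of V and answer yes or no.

The predator equation gives dP/dt > 0 only when V > 0.232/0.00405 = 57.3.
Without the predator, V → K = 199. Since 199 > 57.3, the predator can invade and persist.

Threshold V = 57.3; K > 57.3, so yes, the predator persists.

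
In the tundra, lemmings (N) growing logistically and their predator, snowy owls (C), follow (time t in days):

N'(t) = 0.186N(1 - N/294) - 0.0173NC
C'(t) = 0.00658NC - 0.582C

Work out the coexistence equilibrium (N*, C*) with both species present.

N* ≈ 88.4, C* ≈ 7.52

From dC/dt = 0 with C > 0: 0.00658N* = 0.582, so N* = 88.4.
Substitute into dN/dt = 0: 0.186(1 - 88.4/294) = 0.0173C*.
The bracket is 0.699, giving C* = 0.13/0.0173 = 7.52.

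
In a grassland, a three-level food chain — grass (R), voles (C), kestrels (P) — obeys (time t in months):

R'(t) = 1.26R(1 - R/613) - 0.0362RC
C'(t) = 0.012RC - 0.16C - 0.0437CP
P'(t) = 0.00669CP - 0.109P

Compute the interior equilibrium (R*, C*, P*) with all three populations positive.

R* ≈ 326, C* ≈ 16.3, P* ≈ 85.9

From dP/dt = 0: 0.00669C* = 0.109, so C* = 16.3.
From dR/dt = 0: 1.26(1 - R*/613) = 0.0362·16.3, giving R* = 613·(1 - 0.468) = 326.
From dC/dt = 0: 0.012·326 - 0.16 = 0.0437P*, so P* = 3.75/0.0437 = 85.9.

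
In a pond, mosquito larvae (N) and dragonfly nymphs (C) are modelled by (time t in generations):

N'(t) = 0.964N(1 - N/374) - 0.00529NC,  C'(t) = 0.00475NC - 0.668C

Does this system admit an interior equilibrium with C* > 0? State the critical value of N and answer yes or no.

The predator equation gives dC/dt > 0 only when N > 0.668/0.00475 = 141.
Without the predator, N → K = 374. Since 374 > 141, the predator can invade and persist.

Threshold N = 141; K > 141, so yes, the predator persists.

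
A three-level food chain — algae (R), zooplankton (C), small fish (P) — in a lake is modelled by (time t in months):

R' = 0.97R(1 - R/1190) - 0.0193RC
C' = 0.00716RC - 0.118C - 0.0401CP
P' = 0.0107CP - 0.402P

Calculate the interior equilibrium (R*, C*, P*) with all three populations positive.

R* ≈ 300, C* ≈ 37.6, P* ≈ 50.7

From dP/dt = 0: 0.0107C* = 0.402, so C* = 37.6.
From dR/dt = 0: 0.97(1 - R*/1190) = 0.0193·37.6, giving R* = 1190·(1 - 0.748) = 300.
From dC/dt = 0: 0.00716·300 - 0.118 = 0.0401P*, so P* = 2.03/0.0401 = 50.7.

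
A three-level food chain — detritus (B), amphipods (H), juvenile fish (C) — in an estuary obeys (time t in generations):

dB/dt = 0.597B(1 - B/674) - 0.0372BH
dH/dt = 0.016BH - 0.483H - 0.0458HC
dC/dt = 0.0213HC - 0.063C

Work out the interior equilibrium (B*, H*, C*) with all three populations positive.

B* ≈ 550, H* ≈ 2.96, C* ≈ 182

From dC/dt = 0: 0.0213H* = 0.063, so H* = 2.96.
From dB/dt = 0: 0.597(1 - B*/674) = 0.0372·2.96, giving B* = 674·(1 - 0.184) = 550.
From dH/dt = 0: 0.016·550 - 0.483 = 0.0458C*, so C* = 8.31/0.0458 = 182.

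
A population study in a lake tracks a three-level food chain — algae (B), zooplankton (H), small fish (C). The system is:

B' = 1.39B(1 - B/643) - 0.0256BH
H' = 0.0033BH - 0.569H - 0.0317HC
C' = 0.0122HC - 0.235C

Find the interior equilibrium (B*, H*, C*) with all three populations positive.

From dC/dt = 0: 0.0122H* = 0.235, so H* = 19.3.
From dB/dt = 0: 1.39(1 - B*/643) = 0.0256·19.3, giving B* = 643·(1 - 0.355) = 415.
From dH/dt = 0: 0.0033·415 - 0.569 = 0.0317C*, so C* = 0.8/0.0317 = 25.2.

B* ≈ 415, H* ≈ 19.3, C* ≈ 25.2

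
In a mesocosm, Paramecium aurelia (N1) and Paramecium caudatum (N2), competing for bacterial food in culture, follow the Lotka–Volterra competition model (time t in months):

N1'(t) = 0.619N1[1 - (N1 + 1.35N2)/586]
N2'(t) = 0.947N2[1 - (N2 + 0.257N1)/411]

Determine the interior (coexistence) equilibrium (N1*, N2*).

Setting both brackets to zero gives the nullclines N1 + 1.35N2 = 586 and 0.257N1 + N2 = 411.
Substituting N2 = 411 - 0.257N1 into the first: N1(1 - 1.35·0.257) = 586 - 1.35·411.
So N1* = 31.1/0.653 = 47.7, and then N2* = 411 - 0.257·47.7 = 399.

N1* ≈ 47.7, N2* ≈ 399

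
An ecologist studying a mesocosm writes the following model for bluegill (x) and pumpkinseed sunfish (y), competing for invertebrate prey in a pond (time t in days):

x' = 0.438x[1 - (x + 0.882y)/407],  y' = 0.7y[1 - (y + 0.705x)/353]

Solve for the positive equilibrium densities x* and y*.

Setting both brackets to zero gives the nullclines x + 0.882y = 407 and 0.705x + y = 353.
Substituting y = 353 - 0.705x into the first: x(1 - 0.882·0.705) = 407 - 0.882·353.
So x* = 95.7/0.378 = 253, and then y* = 353 - 0.705·253 = 175.

x* ≈ 253, y* ≈ 175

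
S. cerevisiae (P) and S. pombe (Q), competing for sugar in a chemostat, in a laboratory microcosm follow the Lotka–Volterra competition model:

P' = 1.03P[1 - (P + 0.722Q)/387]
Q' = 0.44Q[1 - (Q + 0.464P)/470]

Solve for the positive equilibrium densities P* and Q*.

Setting both brackets to zero gives the nullclines P + 0.722Q = 387 and 0.464P + Q = 470.
Substituting Q = 470 - 0.464P into the first: P(1 - 0.722·0.464) = 387 - 0.722·470.
So P* = 47.7/0.665 = 71.7, and then Q* = 470 - 0.464·71.7 = 437.

P* ≈ 71.7, Q* ≈ 437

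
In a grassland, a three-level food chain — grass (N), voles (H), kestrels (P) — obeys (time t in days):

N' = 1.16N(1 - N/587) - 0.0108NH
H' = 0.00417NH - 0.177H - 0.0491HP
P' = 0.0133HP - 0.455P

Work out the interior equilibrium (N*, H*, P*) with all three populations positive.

N* ≈ 400, H* ≈ 34.2, P* ≈ 30.4

From dP/dt = 0: 0.0133H* = 0.455, so H* = 34.2.
From dN/dt = 0: 1.16(1 - N*/587) = 0.0108·34.2, giving N* = 587·(1 - 0.319) = 400.
From dH/dt = 0: 0.00417·400 - 0.177 = 0.0491P*, so P* = 1.49/0.0491 = 30.4.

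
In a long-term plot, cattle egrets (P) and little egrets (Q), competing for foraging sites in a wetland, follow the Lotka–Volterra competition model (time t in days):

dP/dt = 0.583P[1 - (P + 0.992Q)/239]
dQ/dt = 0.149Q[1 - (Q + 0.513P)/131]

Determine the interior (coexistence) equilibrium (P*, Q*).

P* ≈ 222, Q* ≈ 17.1

Setting both brackets to zero gives the nullclines P + 0.992Q = 239 and 0.513P + Q = 131.
Substituting Q = 131 - 0.513P into the first: P(1 - 0.992·0.513) = 239 - 0.992·131.
So P* = 109/0.491 = 222, and then Q* = 131 - 0.513·222 = 17.1.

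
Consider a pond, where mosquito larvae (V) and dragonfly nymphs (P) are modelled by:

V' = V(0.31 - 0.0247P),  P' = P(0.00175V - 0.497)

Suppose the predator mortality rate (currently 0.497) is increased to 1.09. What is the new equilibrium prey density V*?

V* ≈ 623

At the interior fixed point, setting dP/dt = 0 with P > 0 fixes V* = (predator death rate)/(VP coefficient) — independent of the other coefficients.
With the change, V* = 1.09/0.00175 = 623; it rises from 284.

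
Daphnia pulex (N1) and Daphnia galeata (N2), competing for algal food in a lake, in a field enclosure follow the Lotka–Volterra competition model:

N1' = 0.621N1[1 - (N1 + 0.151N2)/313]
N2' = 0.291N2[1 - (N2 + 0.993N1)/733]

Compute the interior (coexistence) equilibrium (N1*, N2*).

Setting both brackets to zero gives the nullclines N1 + 0.151N2 = 313 and 0.993N1 + N2 = 733.
Substituting N2 = 733 - 0.993N1 into the first: N1(1 - 0.151·0.993) = 313 - 0.151·733.
So N1* = 202/0.85 = 238, and then N2* = 733 - 0.993·238 = 497.

N1* ≈ 238, N2* ≈ 497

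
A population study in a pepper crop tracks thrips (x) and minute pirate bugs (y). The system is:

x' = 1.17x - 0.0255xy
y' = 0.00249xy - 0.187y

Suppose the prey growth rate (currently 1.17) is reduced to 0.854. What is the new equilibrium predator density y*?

y* ≈ 33.5

At the interior fixed point, setting dx/dt = 0 with x > 0 fixes y* = (prey growth rate)/(xy coefficient) — independent of the other coefficients.
With the change, y* = 0.854/0.0255 = 33.5; it falls from 45.9.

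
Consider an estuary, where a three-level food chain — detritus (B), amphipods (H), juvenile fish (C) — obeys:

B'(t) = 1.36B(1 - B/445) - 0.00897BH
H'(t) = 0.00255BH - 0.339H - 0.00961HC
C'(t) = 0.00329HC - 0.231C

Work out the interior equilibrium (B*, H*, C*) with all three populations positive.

From dC/dt = 0: 0.00329H* = 0.231, so H* = 70.2.
From dB/dt = 0: 1.36(1 - B*/445) = 0.00897·70.2, giving B* = 445·(1 - 0.463) = 239.
From dH/dt = 0: 0.00255·239 - 0.339 = 0.00961C*, so C* = 0.27/0.00961 = 28.1.

B* ≈ 239, H* ≈ 70.2, C* ≈ 28.1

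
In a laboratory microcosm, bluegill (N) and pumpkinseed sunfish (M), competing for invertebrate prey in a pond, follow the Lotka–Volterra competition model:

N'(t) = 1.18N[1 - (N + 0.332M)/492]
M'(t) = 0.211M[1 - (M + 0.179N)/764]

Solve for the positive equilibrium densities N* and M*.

N* ≈ 253, M* ≈ 719

Setting both brackets to zero gives the nullclines N + 0.332M = 492 and 0.179N + M = 764.
Substituting M = 764 - 0.179N into the first: N(1 - 0.332·0.179) = 492 - 0.332·764.
So N* = 238/0.941 = 253, and then M* = 764 - 0.179·253 = 719.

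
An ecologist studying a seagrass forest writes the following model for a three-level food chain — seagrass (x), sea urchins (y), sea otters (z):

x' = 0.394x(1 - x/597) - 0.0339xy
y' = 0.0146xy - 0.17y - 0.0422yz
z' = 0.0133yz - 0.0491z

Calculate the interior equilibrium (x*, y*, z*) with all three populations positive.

x* ≈ 407, y* ≈ 3.69, z* ≈ 137

From dz/dt = 0: 0.0133y* = 0.0491, so y* = 3.69.
From dx/dt = 0: 0.394(1 - x*/597) = 0.0339·3.69, giving x* = 597·(1 - 0.318) = 407.
From dy/dt = 0: 0.0146·407 - 0.17 = 0.0422z*, so z* = 5.78/0.0422 = 137.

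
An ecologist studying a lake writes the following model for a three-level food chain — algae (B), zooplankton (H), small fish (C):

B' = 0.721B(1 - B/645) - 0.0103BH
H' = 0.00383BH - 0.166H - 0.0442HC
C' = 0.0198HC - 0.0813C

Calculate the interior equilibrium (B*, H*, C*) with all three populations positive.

B* ≈ 607, H* ≈ 4.11, C* ≈ 48.9

From dC/dt = 0: 0.0198H* = 0.0813, so H* = 4.11.
From dB/dt = 0: 0.721(1 - B*/645) = 0.0103·4.11, giving B* = 645·(1 - 0.0587) = 607.
From dH/dt = 0: 0.00383·607 - 0.166 = 0.0442C*, so C* = 2.16/0.0442 = 48.9.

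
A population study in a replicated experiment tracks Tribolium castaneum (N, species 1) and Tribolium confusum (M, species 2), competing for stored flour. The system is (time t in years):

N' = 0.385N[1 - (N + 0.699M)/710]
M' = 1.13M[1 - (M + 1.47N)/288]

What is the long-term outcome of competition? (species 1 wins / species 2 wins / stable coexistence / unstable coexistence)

species 1 excludes species 2

Compare the nullcline intercepts: K1/α12 = 710/0.699 = 1020 > K2 = 288; K2/α21 = 288/1.47 = 196 < K1 = 710.
Since the inequalities point opposite ways, species 1 can invade but species 2 cannot.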